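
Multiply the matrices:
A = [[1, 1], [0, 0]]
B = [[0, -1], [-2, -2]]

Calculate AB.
[[-2, -3], [0, 0]]

Each entry (i,j) of AB = sum over k of A[i][k]*B[k][j].
(AB)[0][0] = (1)*(0) + (1)*(-2) = -2
(AB)[0][1] = (1)*(-1) + (1)*(-2) = -3
(AB)[1][0] = (0)*(0) + (0)*(-2) = 0
(AB)[1][1] = (0)*(-1) + (0)*(-2) = 0
AB = [[-2, -3], [0, 0]]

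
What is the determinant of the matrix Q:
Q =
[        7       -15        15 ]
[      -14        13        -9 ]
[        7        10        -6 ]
det(Q) = -1176

Expand along row 0 (cofactor expansion): det(Q) = a*(e*i - f*h) - b*(d*i - f*g) + c*(d*h - e*g), where the 3×3 is [[a, b, c], [d, e, f], [g, h, i]].
Minor M_00 = (13)*(-6) - (-9)*(10) = -78 + 90 = 12.
Minor M_01 = (-14)*(-6) - (-9)*(7) = 84 + 63 = 147.
Minor M_02 = (-14)*(10) - (13)*(7) = -140 - 91 = -231.
det(Q) = (7)*(12) - (-15)*(147) + (15)*(-231) = 84 + 2205 - 3465 = -1176.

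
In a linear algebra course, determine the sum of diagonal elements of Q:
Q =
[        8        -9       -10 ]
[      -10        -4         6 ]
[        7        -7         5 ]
tr(Q) = 8 - 4 + 5 = 9

The trace of a square matrix is the sum of its diagonal entries.
Diagonal entries of Q: Q[0][0] = 8, Q[1][1] = -4, Q[2][2] = 5.
tr(Q) = 8 - 4 + 5 = 9.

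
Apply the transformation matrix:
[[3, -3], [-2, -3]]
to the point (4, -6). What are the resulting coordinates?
(30, 10)

Matrix multiplication:
[[3, -3], [-2, -3]] × [4, -6]ᵀ
= [3×4 + -3×-6, -2×4 + -3×-6]ᵀ
= [30.0000, 10.0000]ᵀ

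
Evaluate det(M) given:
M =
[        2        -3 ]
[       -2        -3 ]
det(M) = -12

For a 2×2 matrix [[a, b], [c, d]], det = a*d - b*c.
det(M) = (2)*(-3) - (-3)*(-2) = -6 - 6 = -12.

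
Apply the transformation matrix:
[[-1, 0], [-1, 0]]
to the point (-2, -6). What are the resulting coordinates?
(2, 2)

Matrix multiplication:
[[-1, 0], [-1, 0]] × [-2, -6]ᵀ
= [-1×-2 + 0×-6, -1×-2 + 0×-6]ᵀ
= [2.0000, 2.0000]ᵀ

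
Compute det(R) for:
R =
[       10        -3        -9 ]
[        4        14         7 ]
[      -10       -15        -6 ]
det(R) = -372

Expand along row 0 (cofactor expansion): det(R) = a*(e*i - f*h) - b*(d*i - f*g) + c*(d*h - e*g), where the 3×3 is [[a, b, c], [d, e, f], [g, h, i]].
Minor M_00 = (14)*(-6) - (7)*(-15) = -84 + 105 = 21.
Minor M_01 = (4)*(-6) - (7)*(-10) = -24 + 70 = 46.
Minor M_02 = (4)*(-15) - (14)*(-10) = -60 + 140 = 80.
det(R) = (10)*(21) - (-3)*(46) + (-9)*(80) = 210 + 138 - 720 = -372.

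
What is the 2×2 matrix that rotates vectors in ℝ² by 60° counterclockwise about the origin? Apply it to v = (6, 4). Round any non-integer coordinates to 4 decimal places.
R = [[1/2, -√3/2], [√3/2, 1/2]]; R·v = (-0.4641, 7.1962)

A counterclockwise rotation by angle θ in ℝ² has matrix R(θ) = [[cos θ, -sin θ], [sin θ, cos θ]].
For θ = 60°: cos θ = 1/2, sin θ = √3/2.
R(60°) = [[1/2, -√3/2], [√3/2, 1/2]].
R·v = [1/2·6 + (-√3/2)·4, √3/2·6 + 1/2·4] = (-0.4641, 7.1962).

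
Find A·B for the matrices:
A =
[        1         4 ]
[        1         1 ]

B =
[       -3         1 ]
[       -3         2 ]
AB =
[      -15         9 ]
[       -6         3 ]

Matrix multiplication: (AB)[i][j] = sum over k of A[i][k] * B[k][j].
  (AB)[0][0] = (1)*(-3) + (4)*(-3) = -15
  (AB)[0][1] = (1)*(1) + (4)*(2) = 9
  (AB)[1][0] = (1)*(-3) + (1)*(-3) = -6
  (AB)[1][1] = (1)*(1) + (1)*(2) = 3
AB =
[      -15         9 ]
[       -6         3 ]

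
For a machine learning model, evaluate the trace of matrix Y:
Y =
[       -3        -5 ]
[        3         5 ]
tr(Y) = -3 + 5 = 2

The trace of a square matrix is the sum of its diagonal entries.
Diagonal entries of Y: Y[0][0] = -3, Y[1][1] = 5.
tr(Y) = -3 + 5 = 2.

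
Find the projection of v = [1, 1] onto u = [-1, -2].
[3/5, 6/5]

The projection of v onto u is proj_u(v) = ((v·u) / (u·u)) · u.
v·u = (1)*(-1) + (1)*(-2) = -3.
u·u = (-1)*(-1) + (-2)*(-2) = 5.
coefficient = -3 / 5 = -3/5.
proj_u(v) = -3/5 · [-1, -2] = [3/5, 6/5].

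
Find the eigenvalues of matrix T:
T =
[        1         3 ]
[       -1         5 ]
λ = 2, 4

Solve det(T - λI) = 0. For a 2×2 matrix the characteristic equation is λ² - (trace)λ + det = 0.
trace(T) = a + d = 1 + 5 = 6.
det(T) = a*d - b*c = (1)*(5) - (3)*(-1) = 5 + 3 = 8.
Characteristic equation: λ² - (6)λ + (8) = 0.
Discriminant = (6)² - 4*(8) = 36 - 32 = 4.
λ = (6 ± √4) / 2 = (6 ± 2) / 2 = 2, 4.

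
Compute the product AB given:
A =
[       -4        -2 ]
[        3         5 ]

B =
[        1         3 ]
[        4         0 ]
AB =
[      -12       -12 ]
[       23         9 ]

Matrix multiplication: (AB)[i][j] = sum over k of A[i][k] * B[k][j].
  (AB)[0][0] = (-4)*(1) + (-2)*(4) = -12
  (AB)[0][1] = (-4)*(3) + (-2)*(0) = -12
  (AB)[1][0] = (3)*(1) + (5)*(4) = 23
  (AB)[1][1] = (3)*(3) + (5)*(0) = 9
AB =
[      -12       -12 ]
[       23         9 ]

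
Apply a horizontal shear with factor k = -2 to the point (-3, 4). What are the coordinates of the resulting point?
(-11, 4)

Shear matrix for horizontal shear with factor k = -2:
[[1, -2], [0, 1]]
Result: (-3, 4) → (-11, 4)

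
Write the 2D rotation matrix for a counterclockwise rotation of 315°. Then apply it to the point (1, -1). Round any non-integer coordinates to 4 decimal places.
R = [[√2/2, √2/2], [-√2/2, √2/2]]; R·(1, -1) = (0.0000, -1.4142)

Rotation matrix formula: R(θ) = [[cos θ, -sin θ], [sin θ, cos θ]]
For θ = 315°:
cos(315°) = √2/2
sin(315°) = -√2/2
R = [[√2/2, √2/2], [-√2/2, √2/2]]
Apply to (1, -1): [√2/2·1 + (√2/2)·-1, -√2/2·1 + √2/2·-1] = (0.0000, -1.4142)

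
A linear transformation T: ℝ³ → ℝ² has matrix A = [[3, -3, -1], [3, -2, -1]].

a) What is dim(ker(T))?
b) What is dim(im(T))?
dim(ker) = 1, dim(im) = 2

The two rows are not scalar multiples of one another (no single k satisfies row 2 = k × row 1), so they are linearly independent.
Thus rank(A) = 2.
dim(im(T)) = rank(A) = 2.
By the rank-nullity theorem applied to T: ℝ³ → ℝ², rank(A) + nullity(A) = 3 (the domain dimension), so dim(ker(T)) = 3 - 2 = 1.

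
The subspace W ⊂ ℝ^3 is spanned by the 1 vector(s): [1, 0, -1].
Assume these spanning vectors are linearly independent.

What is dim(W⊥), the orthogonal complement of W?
dim(W⊥) = 2

For any subspace W of ℝ^n, dim(W) + dim(W⊥) = n (the whole-space dimension).
Here the given 1 vectors are linearly independent, so dim(W) = 1.
Thus dim(W⊥) = n - dim(W) = 3 - 1 = 2.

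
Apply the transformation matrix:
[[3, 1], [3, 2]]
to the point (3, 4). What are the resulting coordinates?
(13, 17)

Matrix multiplication:
[[3, 1], [3, 2]] × [3, 4]ᵀ
= [3×3 + 1×4, 3×3 + 2×4]ᵀ
= [13.0000, 17.0000]ᵀ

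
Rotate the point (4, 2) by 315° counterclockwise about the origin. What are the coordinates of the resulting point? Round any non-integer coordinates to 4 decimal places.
(4.2426, -1.4142)

Rotation matrix R(θ) = [[cos θ, -sin θ], [sin θ, cos θ]]; for θ = 315°:
R = [[√2/2, √2/2], [-√2/2, √2/2]]
Result: R × [4, 2]ᵀ = [√2/2·4 + (√2/2)·2, -√2/2·4 + (√2/2)·2]ᵀ = (4.2426, -1.4142)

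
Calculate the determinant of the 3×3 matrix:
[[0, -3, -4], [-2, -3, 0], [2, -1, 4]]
-56

Expansion along first row:
det = 0·det([[-3,0],[-1,4]]) - -3·det([[-2,0],[2,4]]) + -4·det([[-2,-3],[2,-1]])
    = 0·(-3·4 - 0·-1) - -3·(-2·4 - 0·2) + -4·(-2·-1 - -3·2)
    = 0·-12 - -3·-8 + -4·8
    = 0 + -24 + -32 = -56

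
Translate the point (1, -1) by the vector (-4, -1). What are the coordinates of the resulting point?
(-3, -2)

Translation by (-4, -1):
x' = 1 + -4 = -3
y' = -1 + -1 = -2
Homogeneous matrix: [[1, 0, -4], [0, 1, -1], [0, 0, 1]]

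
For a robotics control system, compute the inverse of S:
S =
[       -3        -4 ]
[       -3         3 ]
det(S) = -21
S⁻¹ =
[     -1/7     -4/21 ]
[     -1/7       1/7 ]

For a 2×2 matrix S = [[a, b], [c, d]] with det(S) ≠ 0, S⁻¹ = (1/det(S)) * [[d, -b], [-c, a]].
det(S) = (-3)*(3) - (-4)*(-3) = -9 - 12 = -21.
S⁻¹ = (1/-21) * [[3, 4], [3, -3]].
Dividing each entry by -21 and reducing:
S⁻¹ =
[     -1/7     -4/21 ]
[     -1/7       1/7 ]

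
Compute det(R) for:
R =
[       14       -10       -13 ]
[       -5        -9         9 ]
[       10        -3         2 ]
det(R) = -2239

Expand along row 0 (cofactor expansion): det(R) = a*(e*i - f*h) - b*(d*i - f*g) + c*(d*h - e*g), where the 3×3 is [[a, b, c], [d, e, f], [g, h, i]].
Minor M_00 = (-9)*(2) - (9)*(-3) = -18 + 27 = 9.
Minor M_01 = (-5)*(2) - (9)*(10) = -10 - 90 = -100.
Minor M_02 = (-5)*(-3) - (-9)*(10) = 15 + 90 = 105.
det(R) = (14)*(9) - (-10)*(-100) + (-13)*(105) = 126 - 1000 - 1365 = -2239.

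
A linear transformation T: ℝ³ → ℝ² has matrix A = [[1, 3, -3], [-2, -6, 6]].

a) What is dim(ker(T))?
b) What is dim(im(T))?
dim(ker) = 2, dim(im) = 1

Observe that row 2 = -2 × row 1 (so the rows are linearly dependent).
Thus rank(A) = 1 (only one linearly independent row).
dim(im(T)) = rank(A) = 1.
By the rank-nullity theorem applied to T: ℝ³ → ℝ², rank(A) + nullity(A) = 3 (the domain dimension), so dim(ker(T)) = 3 - 1 = 2.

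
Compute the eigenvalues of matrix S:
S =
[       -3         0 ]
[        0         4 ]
λ = -3, 4

Solve det(S - λI) = 0. For a 2×2 matrix the characteristic equation is λ² - (trace)λ + det = 0.
trace(S) = a + d = -3 + 4 = 1.
det(S) = a*d - b*c = (-3)*(4) - (0)*(0) = -12 - 0 = -12.
Characteristic equation: λ² - (1)λ + (-12) = 0.
Discriminant = (1)² - 4*(-12) = 1 + 48 = 49.
λ = (1 ± √49) / 2 = (1 ± 7) / 2 = -3, 4.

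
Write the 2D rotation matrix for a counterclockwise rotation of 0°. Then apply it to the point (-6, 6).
R = [[1, 0], [0, 1]]; R·(-6, 6) = (-6, 6)

Rotation matrix formula: R(θ) = [[cos θ, -sin θ], [sin θ, cos θ]]
For θ = 0°:
cos(0°) = 1
sin(0°) = 0
R = [[1, 0], [0, 1]]
Apply to (-6, 6): [1·-6 + (0)·6, 0·-6 + 1·6] = (-6, 6)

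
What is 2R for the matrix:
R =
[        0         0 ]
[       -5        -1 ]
2R =
[        0         0 ]
[      -10        -2 ]

Scalar multiplication is elementwise: (2R)[i][j] = 2 * R[i][j].
  (2R)[0][0] = 2 * (0) = 0
  (2R)[0][1] = 2 * (0) = 0
  (2R)[1][0] = 2 * (-5) = -10
  (2R)[1][1] = 2 * (-1) = -2
2R =
[        0         0 ]
[      -10        -2 ]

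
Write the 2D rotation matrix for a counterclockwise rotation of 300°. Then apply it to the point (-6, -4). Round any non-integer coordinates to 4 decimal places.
R = [[1/2, √3/2], [-√3/2, 1/2]]; R·(-6, -4) = (-6.4641, 3.1962)

Rotation matrix formula: R(θ) = [[cos θ, -sin θ], [sin θ, cos θ]]
For θ = 300°:
cos(300°) = 1/2
sin(300°) = -√3/2
R = [[1/2, √3/2], [-√3/2, 1/2]]
Apply to (-6, -4): [1/2·-6 + (√3/2)·-4, -√3/2·-6 + 1/2·-4] = (-6.4641, 3.1962)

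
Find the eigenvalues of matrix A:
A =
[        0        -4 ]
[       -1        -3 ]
λ = -4, 1

Solve det(A - λI) = 0. For a 2×2 matrix the characteristic equation is λ² - (trace)λ + det = 0.
trace(A) = a + d = 0 - 3 = -3.
det(A) = a*d - b*c = (0)*(-3) - (-4)*(-1) = 0 - 4 = -4.
Characteristic equation: λ² - (-3)λ + (-4) = 0.
Discriminant = (-3)² - 4*(-4) = 9 + 16 = 25.
λ = (-3 ± √25) / 2 = (-3 ± 5) / 2 = -4, 1.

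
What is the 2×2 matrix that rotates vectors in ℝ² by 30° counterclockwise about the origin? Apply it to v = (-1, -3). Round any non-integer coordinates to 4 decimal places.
R = [[√3/2, -1/2], [1/2, √3/2]]; R·v = (0.6340, -3.0981)

A counterclockwise rotation by angle θ in ℝ² has matrix R(θ) = [[cos θ, -sin θ], [sin θ, cos θ]].
For θ = 30°: cos θ = √3/2, sin θ = 1/2.
R(30°) = [[√3/2, -1/2], [1/2, √3/2]].
R·v = [√3/2·-1 + (-1/2)·-3, 1/2·-1 + √3/2·-3] = (0.6340, -3.0981).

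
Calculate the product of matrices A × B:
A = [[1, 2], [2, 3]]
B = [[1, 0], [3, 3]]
[[7, 6], [11, 9]]

Matrix multiplication:
C[0][0] = 1×1 + 2×3 = 7
C[0][1] = 1×0 + 2×3 = 6
C[1][0] = 2×1 + 3×3 = 11
C[1][1] = 2×0 + 3×3 = 9
Result: [[7, 6], [11, 9]]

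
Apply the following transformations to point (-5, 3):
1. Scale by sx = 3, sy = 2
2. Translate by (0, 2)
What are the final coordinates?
(-15, 8)

Step 1: Scale (-5, 3) by (sx, sy) = (3, 2) → (-15, 6)
Step 2: Translate by (0, 2) → (-15, 8)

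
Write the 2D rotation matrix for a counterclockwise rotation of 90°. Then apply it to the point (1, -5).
R = [[0, -1], [1, 0]]; R·(1, -5) = (5, 1)

Rotation matrix formula: R(θ) = [[cos θ, -sin θ], [sin θ, cos θ]]
For θ = 90°:
cos(90°) = 0
sin(90°) = 1
R = [[0, -1], [1, 0]]
Apply to (1, -5): [0·1 + (-1)·-5, 1·1 + 0·-5] = (5, 1)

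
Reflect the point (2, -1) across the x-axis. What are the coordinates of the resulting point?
(2, 1)

Reflection across x-axis: (2, -1) → (2, 1)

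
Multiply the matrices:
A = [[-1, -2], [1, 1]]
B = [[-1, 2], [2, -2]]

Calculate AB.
[[-3, 2], [1, 0]]

Each entry (i,j) of AB = sum over k of A[i][k]*B[k][j].
(AB)[0][0] = (-1)*(-1) + (-2)*(2) = -3
(AB)[0][1] = (-1)*(2) + (-2)*(-2) = 2
(AB)[1][0] = (1)*(-1) + (1)*(2) = 1
(AB)[1][1] = (1)*(2) + (1)*(-2) = 0
AB = [[-3, 2], [1, 0]]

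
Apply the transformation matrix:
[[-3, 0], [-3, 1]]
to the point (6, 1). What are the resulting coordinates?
(-18, -17)

Matrix multiplication:
[[-3, 0], [-3, 1]] × [6, 1]ᵀ
= [-3×6 + 0×1, -3×6 + 1×1]ᵀ
= [-18.0000, -17.0000]ᵀ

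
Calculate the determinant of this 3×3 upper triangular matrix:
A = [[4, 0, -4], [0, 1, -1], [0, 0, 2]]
8

The determinant of a triangular matrix is the product of its diagonal entries (the off-diagonal entries above the diagonal do not affect it).
det(A) = (4) * (1) * (2) = 8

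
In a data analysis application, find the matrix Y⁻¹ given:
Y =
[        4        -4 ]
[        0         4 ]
det(Y) = 16
Y⁻¹ =
[      1/4       1/4 ]
[        0       1/4 ]

For a 2×2 matrix Y = [[a, b], [c, d]] with det(Y) ≠ 0, Y⁻¹ = (1/det(Y)) * [[d, -b], [-c, a]].
det(Y) = (4)*(4) - (-4)*(0) = 16 - 0 = 16.
Y⁻¹ = (1/16) * [[4, 4], [0, 4]].
Dividing each entry by 16 and reducing:
Y⁻¹ =
[      1/4       1/4 ]
[        0       1/4 ]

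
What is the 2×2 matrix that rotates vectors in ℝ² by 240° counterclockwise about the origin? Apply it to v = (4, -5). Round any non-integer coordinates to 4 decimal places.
R = [[-1/2, √3/2], [-√3/2, -1/2]]; R·v = (-6.3301, -0.9641)

A counterclockwise rotation by angle θ in ℝ² has matrix R(θ) = [[cos θ, -sin θ], [sin θ, cos θ]].
For θ = 240°: cos θ = -1/2, sin θ = -√3/2.
R(240°) = [[-1/2, √3/2], [-√3/2, -1/2]].
R·v = [-1/2·4 + (√3/2)·-5, -√3/2·4 + -1/2·-5] = (-6.3301, -0.9641).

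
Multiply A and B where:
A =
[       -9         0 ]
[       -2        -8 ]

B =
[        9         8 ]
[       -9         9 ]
AB =
[      -81       -72 ]
[       54       -88 ]

Matrix multiplication: (AB)[i][j] = sum over k of A[i][k] * B[k][j].
  (AB)[0][0] = (-9)*(9) + (0)*(-9) = -81
  (AB)[0][1] = (-9)*(8) + (0)*(9) = -72
  (AB)[1][0] = (-2)*(9) + (-8)*(-9) = 54
  (AB)[1][1] = (-2)*(8) + (-8)*(9) = -88
AB =
[      -81       -72 ]
[       54       -88 ]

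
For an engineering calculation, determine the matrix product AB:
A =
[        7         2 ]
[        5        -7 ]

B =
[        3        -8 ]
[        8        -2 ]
AB =
[       37       -60 ]
[      -41       -26 ]

Matrix multiplication: (AB)[i][j] = sum over k of A[i][k] * B[k][j].
  (AB)[0][0] = (7)*(3) + (2)*(8) = 37
  (AB)[0][1] = (7)*(-8) + (2)*(-2) = -60
  (AB)[1][0] = (5)*(3) + (-7)*(8) = -41
  (AB)[1][1] = (5)*(-8) + (-7)*(-2) = -26
AB =
[       37       -60 ]
[      -41       -26 ]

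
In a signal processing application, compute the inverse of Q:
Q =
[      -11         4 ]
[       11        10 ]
det(Q) = -154
Q⁻¹ =
[    -5/77      2/77 ]
[     1/14      1/14 ]

For a 2×2 matrix Q = [[a, b], [c, d]] with det(Q) ≠ 0, Q⁻¹ = (1/det(Q)) * [[d, -b], [-c, a]].
det(Q) = (-11)*(10) - (4)*(11) = -110 - 44 = -154.
Q⁻¹ = (1/-154) * [[10, -4], [-11, -11]].
Dividing each entry by -154 and reducing:
Q⁻¹ =
[    -5/77      2/77 ]
[     1/14      1/14 ]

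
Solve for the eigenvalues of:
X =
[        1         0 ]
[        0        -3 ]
λ = -3, 1

Solve det(X - λI) = 0. For a 2×2 matrix the characteristic equation is λ² - (trace)λ + det = 0.
trace(X) = a + d = 1 - 3 = -2.
det(X) = a*d - b*c = (1)*(-3) - (0)*(0) = -3 - 0 = -3.
Characteristic equation: λ² - (-2)λ + (-3) = 0.
Discriminant = (-2)² - 4*(-3) = 4 + 12 = 16.
λ = (-2 ± √16) / 2 = (-2 ± 4) / 2 = -3, 1.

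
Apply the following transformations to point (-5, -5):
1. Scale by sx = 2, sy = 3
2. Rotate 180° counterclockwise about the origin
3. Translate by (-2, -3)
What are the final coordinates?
(8, 12)

Step 1: Scale → (-10, -15)
Step 2: Rotate 180° → (10, 15)
Step 3: Translate → (8, 12)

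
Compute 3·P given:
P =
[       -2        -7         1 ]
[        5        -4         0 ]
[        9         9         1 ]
3P =
[       -6       -21         3 ]
[       15       -12         0 ]
[       27        27         3 ]

Scalar multiplication is elementwise: (3P)[i][j] = 3 * P[i][j].
  (3P)[0][0] = 3 * (-2) = -6
  (3P)[0][1] = 3 * (-7) = -21
  (3P)[0][2] = 3 * (1) = 3
  (3P)[1][0] = 3 * (5) = 15
  (3P)[1][1] = 3 * (-4) = -12
  (3P)[1][2] = 3 * (0) = 0
  (3P)[2][0] = 3 * (9) = 27
  (3P)[2][1] = 3 * (9) = 27
  (3P)[2][2] = 3 * (1) = 3
3P =
[       -6       -21         3 ]
[       15       -12         0 ]
[       27        27         3 ]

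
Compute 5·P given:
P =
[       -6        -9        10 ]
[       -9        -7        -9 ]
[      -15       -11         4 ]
5P =
[      -30       -45        50 ]
[      -45       -35       -45 ]
[      -75       -55        20 ]

Scalar multiplication is elementwise: (5P)[i][j] = 5 * P[i][j].
  (5P)[0][0] = 5 * (-6) = -30
  (5P)[0][1] = 5 * (-9) = -45
  (5P)[0][2] = 5 * (10) = 50
  (5P)[1][0] = 5 * (-9) = -45
  (5P)[1][1] = 5 * (-7) = -35
  (5P)[1][2] = 5 * (-9) = -45
  (5P)[2][0] = 5 * (-15) = -75
  (5P)[2][1] = 5 * (-11) = -55
  (5P)[2][2] = 5 * (4) = 20
5P =
[      -30       -45        50 ]
[      -45       -35       -45 ]
[      -75       -55        20 ]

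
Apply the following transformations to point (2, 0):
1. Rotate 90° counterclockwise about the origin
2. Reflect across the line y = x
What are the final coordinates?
(2, 0)

Step 1: Rotate 90° → (0, 2)
Step 2: Reflect across the line y = x → (2, 0)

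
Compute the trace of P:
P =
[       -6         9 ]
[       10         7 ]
tr(P) = -6 + 7 = 1

The trace of a square matrix is the sum of its diagonal entries.
Diagonal entries of P: P[0][0] = -6, P[1][1] = 7.
tr(P) = -6 + 7 = 1.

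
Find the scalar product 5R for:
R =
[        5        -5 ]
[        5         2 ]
5R =
[       25       -25 ]
[       25        10 ]

Scalar multiplication is elementwise: (5R)[i][j] = 5 * R[i][j].
  (5R)[0][0] = 5 * (5) = 25
  (5R)[0][1] = 5 * (-5) = -25
  (5R)[1][0] = 5 * (5) = 25
  (5R)[1][1] = 5 * (2) = 10
5R =
[       25       -25 ]
[       25        10 ]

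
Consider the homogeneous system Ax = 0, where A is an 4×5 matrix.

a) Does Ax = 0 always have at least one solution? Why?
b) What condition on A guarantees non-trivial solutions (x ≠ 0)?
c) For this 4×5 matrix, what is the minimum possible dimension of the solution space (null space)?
a) Yes, x = 0 is always a solution. b) When A has linearly dependent columns (rank < n). c) Minimum nullity = 1.

a) x = 0 satisfies A·0 = 0, so the zero vector is always a solution.
b) Non-trivial solutions exist iff the columns of A are linearly dependent, equivalently rank(A) < n (the number of columns).
c) By rank-nullity, rank(A) + nullity(A) = n = 5. Since A has only 4 rows, rank(A) ≤ 4, so nullity(A) ≥ 5 - 4 = 1.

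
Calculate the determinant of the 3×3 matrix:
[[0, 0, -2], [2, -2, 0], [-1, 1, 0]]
0

Expansion along first row:
det = 0·det([[-2,0],[1,0]]) - 0·det([[2,0],[-1,0]]) + -2·det([[2,-2],[-1,1]])
    = 0·(-2·0 - 0·1) - 0·(2·0 - 0·-1) + -2·(2·1 - -2·-1)
    = 0·0 - 0·0 + -2·0
    = 0 + 0 + 0 = 0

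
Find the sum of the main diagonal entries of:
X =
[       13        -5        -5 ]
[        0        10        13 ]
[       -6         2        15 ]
tr(X) = 13 + 10 + 15 = 38

The trace of a square matrix is the sum of its diagonal entries.
Diagonal entries of X: X[0][0] = 13, X[1][1] = 10, X[2][2] = 15.
tr(X) = 13 + 10 + 15 = 38.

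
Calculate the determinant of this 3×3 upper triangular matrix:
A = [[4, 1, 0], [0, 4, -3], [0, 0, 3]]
48

The determinant of a triangular matrix is the product of its diagonal entries (the off-diagonal entries above the diagonal do not affect it).
det(A) = (4) * (4) * (3) = 48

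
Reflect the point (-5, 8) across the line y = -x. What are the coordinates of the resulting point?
(-8, 5)

Reflection across line y = -x: (-5, 8) → (-8, 5)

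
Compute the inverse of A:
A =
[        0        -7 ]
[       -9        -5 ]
det(A) = -63
A⁻¹ =
[     5/63      -1/9 ]
[     -1/7         0 ]

For a 2×2 matrix A = [[a, b], [c, d]] with det(A) ≠ 0, A⁻¹ = (1/det(A)) * [[d, -b], [-c, a]].
det(A) = (0)*(-5) - (-7)*(-9) = 0 - 63 = -63.
A⁻¹ = (1/-63) * [[-5, 7], [9, 0]].
Dividing each entry by -63 and reducing:
A⁻¹ =
[     5/63      -1/9 ]
[     -1/7         0 ]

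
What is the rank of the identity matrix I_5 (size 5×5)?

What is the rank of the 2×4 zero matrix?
rank(I_5) = 5, rank(0) = 0

The identity I_5 has 5 columns that are the standard basis vectors e_1, …, e_5. These are linearly independent, so all 5 columns are pivots and rank(I_5) = 5.
The 2×4 zero matrix has every entry zero, so every row is the zero row and there are no pivots; rank(0) = 0.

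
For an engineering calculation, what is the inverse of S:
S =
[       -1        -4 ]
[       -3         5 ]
det(S) = -17
S⁻¹ =
[    -5/17     -4/17 ]
[    -3/17      1/17 ]

For a 2×2 matrix S = [[a, b], [c, d]] with det(S) ≠ 0, S⁻¹ = (1/det(S)) * [[d, -b], [-c, a]].
det(S) = (-1)*(5) - (-4)*(-3) = -5 - 12 = -17.
S⁻¹ = (1/-17) * [[5, 4], [3, -1]].
Dividing each entry by -17 and reducing:
S⁻¹ =
[    -5/17     -4/17 ]
[    -3/17      1/17 ]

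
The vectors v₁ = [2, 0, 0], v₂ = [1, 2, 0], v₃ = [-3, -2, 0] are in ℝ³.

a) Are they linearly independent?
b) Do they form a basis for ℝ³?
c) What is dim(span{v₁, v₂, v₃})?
Not independent, not a basis, dim(span) = 2

Check whether v₃ can be written as a linear combination of v₁ and v₂.
v₃ = (-1)·v₁ + (-1)·v₂ = [-3, -2, 0], so the three vectors are linearly dependent.
Thus they do not form a basis for ℝ³, and dim(span{v₁, v₂, v₃}) = 2 (spanned by v₁ and v₂).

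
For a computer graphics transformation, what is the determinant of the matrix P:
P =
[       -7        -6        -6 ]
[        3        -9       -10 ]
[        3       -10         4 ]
det(P) = 1222

Expand along row 0 (cofactor expansion): det(P) = a*(e*i - f*h) - b*(d*i - f*g) + c*(d*h - e*g), where the 3×3 is [[a, b, c], [d, e, f], [g, h, i]].
Minor M_00 = (-9)*(4) - (-10)*(-10) = -36 - 100 = -136.
Minor M_01 = (3)*(4) - (-10)*(3) = 12 + 30 = 42.
Minor M_02 = (3)*(-10) - (-9)*(3) = -30 + 27 = -3.
det(P) = (-7)*(-136) - (-6)*(42) + (-6)*(-3) = 952 + 252 + 18 = 1222.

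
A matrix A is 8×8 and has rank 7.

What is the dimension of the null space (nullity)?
1

The rank-nullity theorem for an m×n matrix states:
rank(A) + nullity(A) = n (the number of columns).
Here n = 8 and rank(A) = 7, so nullity(A) = 8 - 7 = 1.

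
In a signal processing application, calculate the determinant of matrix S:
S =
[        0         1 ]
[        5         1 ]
det(S) = -5

For a 2×2 matrix [[a, b], [c, d]], det = a*d - b*c.
det(S) = (0)*(1) - (1)*(5) = 0 - 5 = -5.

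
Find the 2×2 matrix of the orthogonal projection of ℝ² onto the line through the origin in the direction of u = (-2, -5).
[[4/29, 10/29], [10/29, 25/29]]

The orthogonal projection onto the line spanned by a nonzero vector u = (a, b) has matrix P = (u uᵀ) / (uᵀ u) = (1/(a² + b²)) · [[a², ab], [ab, b²]].
Here u = (-2, -5), so a² + b² = 4 + 25 = 29.
P = (1/29) · [[4, 10], [10, 25]] = [[4/29, 10/29], [10/29, 25/29]].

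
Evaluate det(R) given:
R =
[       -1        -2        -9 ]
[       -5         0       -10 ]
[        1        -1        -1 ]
det(R) = -5

Expand along row 0 (cofactor expansion): det(R) = a*(e*i - f*h) - b*(d*i - f*g) + c*(d*h - e*g), where the 3×3 is [[a, b, c], [d, e, f], [g, h, i]].
Minor M_00 = (0)*(-1) - (-10)*(-1) = 0 - 10 = -10.
Minor M_01 = (-5)*(-1) - (-10)*(1) = 5 + 10 = 15.
Minor M_02 = (-5)*(-1) - (0)*(1) = 5 - 0 = 5.
det(R) = (-1)*(-10) - (-2)*(15) + (-9)*(5) = 10 + 30 - 45 = -5.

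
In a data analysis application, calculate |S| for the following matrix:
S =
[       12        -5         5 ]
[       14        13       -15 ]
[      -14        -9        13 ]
det(S) = 548

Expand along row 0 (cofactor expansion): det(S) = a*(e*i - f*h) - b*(d*i - f*g) + c*(d*h - e*g), where the 3×3 is [[a, b, c], [d, e, f], [g, h, i]].
Minor M_00 = (13)*(13) - (-15)*(-9) = 169 - 135 = 34.
Minor M_01 = (14)*(13) - (-15)*(-14) = 182 - 210 = -28.
Minor M_02 = (14)*(-9) - (13)*(-14) = -126 + 182 = 56.
det(S) = (12)*(34) - (-5)*(-28) + (5)*(56) = 408 - 140 + 280 = 548.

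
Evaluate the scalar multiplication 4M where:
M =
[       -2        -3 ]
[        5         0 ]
4M =
[       -8       -12 ]
[       20         0 ]

Scalar multiplication is elementwise: (4M)[i][j] = 4 * M[i][j].
  (4M)[0][0] = 4 * (-2) = -8
  (4M)[0][1] = 4 * (-3) = -12
  (4M)[1][0] = 4 * (5) = 20
  (4M)[1][1] = 4 * (0) = 0
4M =
[       -8       -12 ]
[       20         0 ]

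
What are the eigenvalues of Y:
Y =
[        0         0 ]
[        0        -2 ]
λ = -2, 0

Solve det(Y - λI) = 0. For a 2×2 matrix the characteristic equation is λ² - (trace)λ + det = 0.
trace(Y) = a + d = 0 - 2 = -2.
det(Y) = a*d - b*c = (0)*(-2) - (0)*(0) = 0 - 0 = 0.
Characteristic equation: λ² - (-2)λ + (0) = 0.
Discriminant = (-2)² - 4*(0) = 4 - 0 = 4.
λ = (-2 ± √4) / 2 = (-2 ± 2) / 2 = -2, 0.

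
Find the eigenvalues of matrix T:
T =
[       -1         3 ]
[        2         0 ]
λ = -3, 2

Solve det(T - λI) = 0. For a 2×2 matrix the characteristic equation is λ² - (trace)λ + det = 0.
trace(T) = a + d = -1 + 0 = -1.
det(T) = a*d - b*c = (-1)*(0) - (3)*(2) = 0 - 6 = -6.
Characteristic equation: λ² - (-1)λ + (-6) = 0.
Discriminant = (-1)² - 4*(-6) = 1 + 24 = 25.
λ = (-1 ± √25) / 2 = (-1 ± 5) / 2 = -3, 2.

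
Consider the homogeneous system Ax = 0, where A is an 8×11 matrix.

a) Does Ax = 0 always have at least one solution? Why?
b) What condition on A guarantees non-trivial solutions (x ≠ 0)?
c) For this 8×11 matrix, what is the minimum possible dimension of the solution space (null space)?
a) Yes, x = 0 is always a solution. b) When A has linearly dependent columns (rank < n). c) Minimum nullity = 3.

a) x = 0 satisfies A·0 = 0, so the zero vector is always a solution.
b) Non-trivial solutions exist iff the columns of A are linearly dependent, equivalently rank(A) < n (the number of columns).
c) By rank-nullity, rank(A) + nullity(A) = n = 11. Since A has only 8 rows, rank(A) ≤ 8, so nullity(A) ≥ 11 - 8 = 3.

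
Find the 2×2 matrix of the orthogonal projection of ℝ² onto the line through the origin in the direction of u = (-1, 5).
[[1/26, -5/26], [-5/26, 25/26]]

The orthogonal projection onto the line spanned by a nonzero vector u = (a, b) has matrix P = (u uᵀ) / (uᵀ u) = (1/(a² + b²)) · [[a², ab], [ab, b²]].
Here u = (-1, 5), so a² + b² = 1 + 25 = 26.
P = (1/26) · [[1, -5], [-5, 25]] = [[1/26, -5/26], [-5/26, 25/26]].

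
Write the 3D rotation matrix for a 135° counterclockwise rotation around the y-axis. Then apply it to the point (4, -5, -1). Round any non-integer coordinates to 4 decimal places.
R = [[-√2/2, 0, √2/2], [0, 1, 0], [-√2/2, 0, -√2/2]]; R·(4, -5, -1) = (-3.5355, -5.0000, -2.1213)

Rotation matrix for 135° around y-axis:
cos(135°) = -√2/2, sin(135°) = √2/2
R = [[-√2/2, 0, √2/2], [0, 1, 0], [-√2/2, 0, -√2/2]]
Apply to (4, -5, -1): R·[4, -5, -1]ᵀ = (-3.5355, -5.0000, -2.1213)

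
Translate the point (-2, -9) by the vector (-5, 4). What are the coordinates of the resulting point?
(-7, -5)

Translation by (-5, 4):
x' = -2 + -5 = -7
y' = -9 + 4 = -5
Homogeneous matrix: [[1, 0, -5], [0, 1, 4], [0, 0, 1]]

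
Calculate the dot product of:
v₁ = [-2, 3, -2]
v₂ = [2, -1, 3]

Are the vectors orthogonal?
-13, No

The dot product is the sum of products of corresponding components.
v₁·v₂ = (-2)*(2) + (3)*(-1) + (-2)*(3) = -4 - 3 - 6 = -13.
Two vectors are orthogonal iff their dot product is 0; here the dot product is -13, so the vectors are not orthogonal.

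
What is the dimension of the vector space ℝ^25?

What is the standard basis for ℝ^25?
Dimension = 25; standard basis = {e_1, e_2, e_3, …, e_25}

ℝ^25 is the space of 25-tuples of real numbers; its dimension is 25.
The standard basis consists of 25 vectors: e_1, e_2, e_3, …, e_25, where e_i is the vector with 1 in position i and 0 elsewhere.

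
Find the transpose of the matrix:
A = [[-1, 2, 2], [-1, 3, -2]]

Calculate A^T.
[[-1, -1], [2, 3], [2, -2]]

The transpose sends entry (i,j) to (j,i); rows become columns.
Row 0 of A: [-1, 2, 2] -> column 0 of A^T.
Row 1 of A: [-1, 3, -2] -> column 1 of A^T.
A^T = [[-1, -1], [2, 3], [2, -2]]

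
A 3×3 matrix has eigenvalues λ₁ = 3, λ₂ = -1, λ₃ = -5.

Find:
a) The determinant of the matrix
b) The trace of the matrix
det = 15, trace = -3

Two standard eigenvalue identities:
- det(A) equals the product of the eigenvalues (counted with multiplicity).
- trace(A) equals the sum of the eigenvalues.
det(A) = (3)*(-1)*(-5) = 15.
trace(A) = 3 - 1 - 5 = -3.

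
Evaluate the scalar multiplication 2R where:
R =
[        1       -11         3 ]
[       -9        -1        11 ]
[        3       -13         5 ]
2R =
[        2       -22         6 ]
[      -18        -2        22 ]
[        6       -26        10 ]

Scalar multiplication is elementwise: (2R)[i][j] = 2 * R[i][j].
  (2R)[0][0] = 2 * (1) = 2
  (2R)[0][1] = 2 * (-11) = -22
  (2R)[0][2] = 2 * (3) = 6
  (2R)[1][0] = 2 * (-9) = -18
  (2R)[1][1] = 2 * (-1) = -2
  (2R)[1][2] = 2 * (11) = 22
  (2R)[2][0] = 2 * (3) = 6
  (2R)[2][1] = 2 * (-13) = -26
  (2R)[2][2] = 2 * (5) = 10
2R =
[        2       -22         6 ]
[      -18        -2        22 ]
[        6       -26        10 ]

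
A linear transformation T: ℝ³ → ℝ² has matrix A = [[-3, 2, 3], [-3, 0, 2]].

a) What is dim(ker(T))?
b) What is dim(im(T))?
dim(ker) = 1, dim(im) = 2

The two rows are not scalar multiples of one another (no single k satisfies row 2 = k × row 1), so they are linearly independent.
Thus rank(A) = 2.
dim(im(T)) = rank(A) = 2.
By the rank-nullity theorem applied to T: ℝ³ → ℝ², rank(A) + nullity(A) = 3 (the domain dimension), so dim(ker(T)) = 3 - 2 = 1.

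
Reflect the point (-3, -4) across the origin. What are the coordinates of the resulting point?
(3, 4)

Reflection across origin: (-3, -4) → (3, 4)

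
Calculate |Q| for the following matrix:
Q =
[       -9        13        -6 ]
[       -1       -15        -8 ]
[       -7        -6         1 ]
det(Q) = 1902

Expand along row 0 (cofactor expansion): det(Q) = a*(e*i - f*h) - b*(d*i - f*g) + c*(d*h - e*g), where the 3×3 is [[a, b, c], [d, e, f], [g, h, i]].
Minor M_00 = (-15)*(1) - (-8)*(-6) = -15 - 48 = -63.
Minor M_01 = (-1)*(1) - (-8)*(-7) = -1 - 56 = -57.
Minor M_02 = (-1)*(-6) - (-15)*(-7) = 6 - 105 = -99.
det(Q) = (-9)*(-63) - (13)*(-57) + (-6)*(-99) = 567 + 741 + 594 = 1902.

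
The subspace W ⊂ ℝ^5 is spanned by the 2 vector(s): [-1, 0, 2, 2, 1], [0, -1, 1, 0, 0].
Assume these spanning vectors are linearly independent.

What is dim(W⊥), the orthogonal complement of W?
dim(W⊥) = 3

For any subspace W of ℝ^n, dim(W) + dim(W⊥) = n (the whole-space dimension).
Here the given 2 vectors are linearly independent, so dim(W) = 2.
Thus dim(W⊥) = n - dim(W) = 5 - 2 = 3.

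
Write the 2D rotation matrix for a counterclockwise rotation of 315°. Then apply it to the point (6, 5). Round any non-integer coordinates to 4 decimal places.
R = [[√2/2, √2/2], [-√2/2, √2/2]]; R·(6, 5) = (7.7782, -0.7071)

Rotation matrix formula: R(θ) = [[cos θ, -sin θ], [sin θ, cos θ]]
For θ = 315°:
cos(315°) = √2/2
sin(315°) = -√2/2
R = [[√2/2, √2/2], [-√2/2, √2/2]]
Apply to (6, 5): [√2/2·6 + (√2/2)·5, -√2/2·6 + √2/2·5] = (7.7782, -0.7071)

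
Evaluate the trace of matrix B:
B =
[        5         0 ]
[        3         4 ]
tr(B) = 5 + 4 = 9

The trace of a square matrix is the sum of its diagonal entries.
Diagonal entries of B: B[0][0] = 5, B[1][1] = 4.
tr(B) = 5 + 4 = 9.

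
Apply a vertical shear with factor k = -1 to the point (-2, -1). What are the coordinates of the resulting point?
(-2, 1)

Shear matrix for vertical shear with factor k = -1:
[[1, 0], [-1, 1]]
Result: (-2, -1) → (-2, 1)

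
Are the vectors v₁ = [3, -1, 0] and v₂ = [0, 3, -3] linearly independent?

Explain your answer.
Yes, linearly independent

Two vectors are linearly dependent iff one is a scalar multiple of the other.
No single scalar k satisfies v₂ = k·v₁ (the ratios of corresponding entries disagree), so v₁ and v₂ are linearly independent.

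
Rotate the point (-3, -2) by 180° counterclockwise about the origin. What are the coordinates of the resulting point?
(3, 2)

Rotation matrix R(θ) = [[cos θ, -sin θ], [sin θ, cos θ]]; for θ = 180°:
R = [[-1, 0], [0, -1]]
Result: R × [-3, -2]ᵀ = [-1·-3 + (0)·-2, 0·-3 + (-1)·-2]ᵀ = (3, 2)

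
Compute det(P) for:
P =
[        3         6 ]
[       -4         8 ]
det(P) = 48

For a 2×2 matrix [[a, b], [c, d]], det = a*d - b*c.
det(P) = (3)*(8) - (6)*(-4) = 24 + 24 = 48.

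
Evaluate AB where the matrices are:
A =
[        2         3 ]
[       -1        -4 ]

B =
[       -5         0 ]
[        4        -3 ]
AB =
[        2        -9 ]
[      -11        12 ]

Matrix multiplication: (AB)[i][j] = sum over k of A[i][k] * B[k][j].
  (AB)[0][0] = (2)*(-5) + (3)*(4) = 2
  (AB)[0][1] = (2)*(0) + (3)*(-3) = -9
  (AB)[1][0] = (-1)*(-5) + (-4)*(4) = -11
  (AB)[1][1] = (-1)*(0) + (-4)*(-3) = 12
AB =
[        2        -9 ]
[      -11        12 ]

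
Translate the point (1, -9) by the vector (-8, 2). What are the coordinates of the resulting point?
(-7, -7)

Translation by (-8, 2):
x' = 1 + -8 = -7
y' = -9 + 2 = -7
Homogeneous matrix: [[1, 0, -8], [0, 1, 2], [0, 0, 1]]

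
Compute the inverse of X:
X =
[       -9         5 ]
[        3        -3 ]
det(X) = 12
X⁻¹ =
[     -1/4     -5/12 ]
[     -1/4      -3/4 ]

For a 2×2 matrix X = [[a, b], [c, d]] with det(X) ≠ 0, X⁻¹ = (1/det(X)) * [[d, -b], [-c, a]].
det(X) = (-9)*(-3) - (5)*(3) = 27 - 15 = 12.
X⁻¹ = (1/12) * [[-3, -5], [-3, -9]].
Dividing each entry by 12 and reducing:
X⁻¹ =
[     -1/4     -5/12 ]
[     -1/4      -3/4 ]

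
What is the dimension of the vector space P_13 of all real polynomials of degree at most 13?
Dimension = 14

A polynomial of degree at most 13 can be written as a₀ + a₁x + a₂x² + … + a_13x^13, with 14 free coefficients a₀, …, a_13.
The set {1, x, x², …, x^13} is a basis: it spans P_13 (every such polynomial is a linear combination of these) and is linearly independent (a polynomial is zero iff all its coefficients are zero).
Therefore dim(P_13) = 13 + 1 = 14.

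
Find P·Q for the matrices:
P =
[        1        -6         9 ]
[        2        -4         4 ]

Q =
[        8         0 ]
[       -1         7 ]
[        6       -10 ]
PQ =
[       68      -132 ]
[       44       -68 ]

Matrix multiplication: (PQ)[i][j] = sum over k of P[i][k] * Q[k][j].
  (PQ)[0][0] = (1)*(8) + (-6)*(-1) + (9)*(6) = 68
  (PQ)[0][1] = (1)*(0) + (-6)*(7) + (9)*(-10) = -132
  (PQ)[1][0] = (2)*(8) + (-4)*(-1) + (4)*(6) = 44
  (PQ)[1][1] = (2)*(0) + (-4)*(7) + (4)*(-10) = -68
PQ =
[       68      -132 ]
[       44       -68 ]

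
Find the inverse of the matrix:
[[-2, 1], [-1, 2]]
[[-2/3, 1/3], [-1/3, 2/3]]

For [[a,b],[c,d]], inverse = (1/det)·[[d,-b],[-c,a]]
det = -2·2 - 1·-1 = -3
Inverse = (1/-3)·[[2, -1], [1, -2]]
        = [[-2/3, 1/3], [-1/3, 2/3]]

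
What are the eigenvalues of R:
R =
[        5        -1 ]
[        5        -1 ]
λ = 0, 4

Solve det(R - λI) = 0. For a 2×2 matrix the characteristic equation is λ² - (trace)λ + det = 0.
trace(R) = a + d = 5 - 1 = 4.
det(R) = a*d - b*c = (5)*(-1) - (-1)*(5) = -5 + 5 = 0.
Characteristic equation: λ² - (4)λ + (0) = 0.
Discriminant = (4)² - 4*(0) = 16 - 0 = 16.
λ = (4 ± √16) / 2 = (4 ± 4) / 2 = 0, 4.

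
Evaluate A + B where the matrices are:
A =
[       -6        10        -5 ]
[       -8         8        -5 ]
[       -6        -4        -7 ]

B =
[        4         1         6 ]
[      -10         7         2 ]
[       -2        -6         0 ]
A + B =
[       -2        11         1 ]
[      -18        15        -3 ]
[       -8       -10        -7 ]

Matrix addition is elementwise: (A+B)[i][j] = A[i][j] + B[i][j].
  (A+B)[0][0] = (-6) + (4) = -2
  (A+B)[0][1] = (10) + (1) = 11
  (A+B)[0][2] = (-5) + (6) = 1
  (A+B)[1][0] = (-8) + (-10) = -18
  (A+B)[1][1] = (8) + (7) = 15
  (A+B)[1][2] = (-5) + (2) = -3
  (A+B)[2][0] = (-6) + (-2) = -8
  (A+B)[2][1] = (-4) + (-6) = -10
  (A+B)[2][2] = (-7) + (0) = -7
A + B =
[       -2        11         1 ]
[      -18        15        -3 ]
[       -8       -10        -7 ]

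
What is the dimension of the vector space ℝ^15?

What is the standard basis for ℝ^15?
Dimension = 15; standard basis = {e_1, e_2, e_3, …, e_15}

ℝ^15 is the space of 15-tuples of real numbers; its dimension is 15.
The standard basis consists of 15 vectors: e_1, e_2, e_3, …, e_15, where e_i is the vector with 1 in position i and 0 elsewhere.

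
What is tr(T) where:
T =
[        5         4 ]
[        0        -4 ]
tr(T) = 5 - 4 = 1

The trace of a square matrix is the sum of its diagonal entries.
Diagonal entries of T: T[0][0] = 5, T[1][1] = -4.
tr(T) = 5 - 4 = 1.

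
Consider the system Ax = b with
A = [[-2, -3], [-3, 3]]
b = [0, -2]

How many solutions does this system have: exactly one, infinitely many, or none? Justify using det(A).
Exactly one solution

Compute det(A) = (-2)*(3) - (-3)*(-3) = -15.
Because det(A) ≠ 0, A is invertible and Ax = b has a unique solution for every b (here x = A⁻¹ b).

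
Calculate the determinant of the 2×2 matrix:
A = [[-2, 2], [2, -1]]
-2

For A = [[a, b], [c, d]], det(A) = a*d - b*c.
det(A) = (-2)*(-1) - (2)*(2) = 2 - 4 = -2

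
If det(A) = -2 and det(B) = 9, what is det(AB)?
-18

Use the multiplicative property of determinants: det(AB) = det(A)*det(B).
det(AB) = (-2)*(9) = -18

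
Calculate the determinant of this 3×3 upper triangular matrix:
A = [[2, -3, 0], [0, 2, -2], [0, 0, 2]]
8

The determinant of a triangular matrix is the product of its diagonal entries (the off-diagonal entries above the diagonal do not affect it).
det(A) = (2) * (2) * (2) = 8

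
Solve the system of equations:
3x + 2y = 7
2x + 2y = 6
x = 1, y = 2

Use elimination (row reduction):
Equation 1: 3x + 2y = 7.
Equation 2: 2x + 2y = 6.
Multiply Eq1 by 2 and Eq2 by 3: 6x + 4y = 14;  6x + 6y = 18.
Subtract: (2)y = 4, so y = 2.
Back-substitute into Eq1: 3x + 2*(2) = 7, so x = 1.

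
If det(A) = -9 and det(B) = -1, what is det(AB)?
9

Use the multiplicative property of determinants: det(AB) = det(A)*det(B).
det(AB) = (-9)*(-1) = 9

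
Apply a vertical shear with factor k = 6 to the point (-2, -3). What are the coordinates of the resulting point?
(-2, -15)

Shear matrix for vertical shear with factor k = 6:
[[1, 0], [6, 1]]
Result: (-2, -3) → (-2, -15)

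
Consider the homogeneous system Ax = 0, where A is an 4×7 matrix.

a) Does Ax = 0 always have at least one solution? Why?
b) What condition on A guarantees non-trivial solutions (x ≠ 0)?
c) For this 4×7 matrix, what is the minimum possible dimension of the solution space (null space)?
a) Yes, x = 0 is always a solution. b) When A has linearly dependent columns (rank < n). c) Minimum nullity = 3.

a) x = 0 satisfies A·0 = 0, so the zero vector is always a solution.
b) Non-trivial solutions exist iff the columns of A are linearly dependent, equivalently rank(A) < n (the number of columns).
c) By rank-nullity, rank(A) + nullity(A) = n = 7. Since A has only 4 rows, rank(A) ≤ 4, so nullity(A) ≥ 7 - 4 = 3.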